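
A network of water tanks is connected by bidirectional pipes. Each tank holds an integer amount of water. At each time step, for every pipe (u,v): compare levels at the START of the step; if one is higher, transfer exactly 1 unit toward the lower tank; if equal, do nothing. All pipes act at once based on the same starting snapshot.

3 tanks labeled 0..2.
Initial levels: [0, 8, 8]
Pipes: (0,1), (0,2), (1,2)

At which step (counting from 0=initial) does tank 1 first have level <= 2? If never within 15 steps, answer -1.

Answer: -1

Derivation:
Step 1: flows [1->0,2->0,1=2] -> levels [2 7 7]
Step 2: flows [1->0,2->0,1=2] -> levels [4 6 6]
Step 3: flows [1->0,2->0,1=2] -> levels [6 5 5]
Step 4: flows [0->1,0->2,1=2] -> levels [4 6 6]
  -> period-2 cycle (repeats step 2); tank 1 never drops to <=2
Tank 1 never reaches <=2 within 15 steps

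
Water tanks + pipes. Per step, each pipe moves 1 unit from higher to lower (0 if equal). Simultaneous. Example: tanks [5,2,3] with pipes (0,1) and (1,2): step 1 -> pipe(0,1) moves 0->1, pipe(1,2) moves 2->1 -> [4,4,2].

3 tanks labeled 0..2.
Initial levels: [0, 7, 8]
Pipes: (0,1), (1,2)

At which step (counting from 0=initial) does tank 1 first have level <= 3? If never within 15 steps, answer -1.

Answer: -1

Derivation:
Step 1: flows [1->0,2->1] -> levels [1 7 7]
Step 2: flows [1->0,1=2] -> levels [2 6 7]
Step 3: flows [1->0,2->1] -> levels [3 6 6]
Step 4: flows [1->0,1=2] -> levels [4 5 6]
Step 5: flows [1->0,2->1] -> levels [5 5 5]
Step 6: flows [0=1,1=2] -> levels [5 5 5]
  -> stable; tank 1 stays at 5 > 3
Tank 1 never reaches <=3 within 15 steps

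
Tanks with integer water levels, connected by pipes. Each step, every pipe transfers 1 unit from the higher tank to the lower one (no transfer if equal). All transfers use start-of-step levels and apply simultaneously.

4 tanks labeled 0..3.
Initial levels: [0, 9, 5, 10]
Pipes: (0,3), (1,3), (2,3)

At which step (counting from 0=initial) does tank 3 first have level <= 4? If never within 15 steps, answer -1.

Step 1: flows [3->0,3->1,3->2] -> levels [1 10 6 7]
Step 2: flows [3->0,1->3,3->2] -> levels [2 9 7 6]
Step 3: flows [3->0,1->3,2->3] -> levels [3 8 6 7]
Step 4: flows [3->0,1->3,3->2] -> levels [4 7 7 6]
Step 5: flows [3->0,1->3,2->3] -> levels [5 6 6 7]
Step 6: flows [3->0,3->1,3->2] -> levels [6 7 7 4]
Tank 3 first reaches <=4 at step 6

Answer: 6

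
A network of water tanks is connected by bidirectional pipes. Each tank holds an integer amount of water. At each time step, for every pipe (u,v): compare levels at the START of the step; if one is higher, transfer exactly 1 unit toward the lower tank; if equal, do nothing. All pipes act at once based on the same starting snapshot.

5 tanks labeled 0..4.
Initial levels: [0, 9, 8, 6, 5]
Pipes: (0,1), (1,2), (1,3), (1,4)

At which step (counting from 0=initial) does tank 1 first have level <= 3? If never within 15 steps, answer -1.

Step 1: flows [1->0,1->2,1->3,1->4] -> levels [1 5 9 7 6]
Step 2: flows [1->0,2->1,3->1,4->1] -> levels [2 7 8 6 5]
Step 3: flows [1->0,2->1,1->3,1->4] -> levels [3 5 7 7 6]
Step 4: flows [1->0,2->1,3->1,4->1] -> levels [4 7 6 6 5]
Step 5: flows [1->0,1->2,1->3,1->4] -> levels [5 3 7 7 6]
Tank 1 first reaches <=3 at step 5

Answer: 5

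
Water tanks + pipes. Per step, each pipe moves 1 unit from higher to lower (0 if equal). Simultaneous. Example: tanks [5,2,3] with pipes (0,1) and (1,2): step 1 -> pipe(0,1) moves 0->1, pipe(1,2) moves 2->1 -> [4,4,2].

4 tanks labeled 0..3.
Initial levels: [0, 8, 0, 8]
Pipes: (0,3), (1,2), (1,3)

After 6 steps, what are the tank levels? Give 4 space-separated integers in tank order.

Step 1: flows [3->0,1->2,1=3] -> levels [1 7 1 7]
Step 2: flows [3->0,1->2,1=3] -> levels [2 6 2 6]
Step 3: flows [3->0,1->2,1=3] -> levels [3 5 3 5]
Step 4: flows [3->0,1->2,1=3] -> levels [4 4 4 4]
Step 5: flows [0=3,1=2,1=3] -> levels [4 4 4 4]
  -> stable; steps 6..6 unchanged -> [4 4 4 4]

Answer: 4 4 4 4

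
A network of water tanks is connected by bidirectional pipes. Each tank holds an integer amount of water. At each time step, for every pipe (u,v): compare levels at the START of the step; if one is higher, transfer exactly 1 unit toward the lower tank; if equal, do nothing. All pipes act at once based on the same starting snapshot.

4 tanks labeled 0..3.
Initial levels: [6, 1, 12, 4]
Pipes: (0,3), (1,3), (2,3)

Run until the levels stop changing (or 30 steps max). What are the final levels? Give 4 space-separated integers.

Step 1: flows [0->3,3->1,2->3] -> levels [5 2 11 5]
Step 2: flows [0=3,3->1,2->3] -> levels [5 3 10 5]
Step 3: flows [0=3,3->1,2->3] -> levels [5 4 9 5]
Step 4: flows [0=3,3->1,2->3] -> levels [5 5 8 5]
Step 5: flows [0=3,1=3,2->3] -> levels [5 5 7 6]
Step 6: flows [3->0,3->1,2->3] -> levels [6 6 6 5]
Step 7: flows [0->3,1->3,2->3] -> levels [5 5 5 8]
Step 8: flows [3->0,3->1,3->2] -> levels [6 6 6 5]
  -> period-2 cycle: step 8 state = step 6 state; never stabilizes
  -> state at step 30: (30-6) mod 2 = 0, same as step 6 -> [6 6 6 5]

Answer: 6 6 6 5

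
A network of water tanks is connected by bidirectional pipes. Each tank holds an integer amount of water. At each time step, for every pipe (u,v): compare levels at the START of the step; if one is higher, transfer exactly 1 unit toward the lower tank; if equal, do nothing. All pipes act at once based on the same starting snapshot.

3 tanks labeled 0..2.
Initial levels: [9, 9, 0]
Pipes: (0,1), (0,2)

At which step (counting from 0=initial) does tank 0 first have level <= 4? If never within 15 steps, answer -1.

Answer: -1

Derivation:
Step 1: flows [0=1,0->2] -> levels [8 9 1]
Step 2: flows [1->0,0->2] -> levels [8 8 2]
Step 3: flows [0=1,0->2] -> levels [7 8 3]
Step 4: flows [1->0,0->2] -> levels [7 7 4]
Step 5: flows [0=1,0->2] -> levels [6 7 5]
Step 6: flows [1->0,0->2] -> levels [6 6 6]
Step 7: flows [0=1,0=2] -> levels [6 6 6]
  -> stable; tank 0 stays at 6 > 4
Tank 0 never reaches <=4 within 15 steps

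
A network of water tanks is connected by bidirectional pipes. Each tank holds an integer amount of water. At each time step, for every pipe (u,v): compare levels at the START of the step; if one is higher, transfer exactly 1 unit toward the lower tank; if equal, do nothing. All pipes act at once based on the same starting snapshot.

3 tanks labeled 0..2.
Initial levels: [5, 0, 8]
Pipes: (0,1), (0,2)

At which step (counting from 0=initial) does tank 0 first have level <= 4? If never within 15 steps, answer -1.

Step 1: flows [0->1,2->0] -> levels [5 1 7]
Step 2: flows [0->1,2->0] -> levels [5 2 6]
Step 3: flows [0->1,2->0] -> levels [5 3 5]
Step 4: flows [0->1,0=2] -> levels [4 4 5]
Tank 0 first reaches <=4 at step 4

Answer: 4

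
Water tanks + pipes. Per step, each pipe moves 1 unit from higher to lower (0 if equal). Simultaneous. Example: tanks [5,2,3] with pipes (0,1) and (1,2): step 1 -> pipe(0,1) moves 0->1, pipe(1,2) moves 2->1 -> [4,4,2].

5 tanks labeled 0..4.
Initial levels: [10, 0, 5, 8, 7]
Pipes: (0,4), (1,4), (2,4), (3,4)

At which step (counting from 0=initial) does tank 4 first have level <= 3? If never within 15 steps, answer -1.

Answer: -1

Derivation:
Step 1: flows [0->4,4->1,4->2,3->4] -> levels [9 1 6 7 7]
Step 2: flows [0->4,4->1,4->2,3=4] -> levels [8 2 7 7 6]
Step 3: flows [0->4,4->1,2->4,3->4] -> levels [7 3 6 6 8]
Step 4: flows [4->0,4->1,4->2,4->3] -> levels [8 4 7 7 4]
Step 5: flows [0->4,1=4,2->4,3->4] -> levels [7 4 6 6 7]
Step 6: flows [0=4,4->1,4->2,4->3] -> levels [7 5 7 7 4]
Step 7: flows [0->4,1->4,2->4,3->4] -> levels [6 4 6 6 8]
Step 8: flows [4->0,4->1,4->2,4->3] -> levels [7 5 7 7 4]
  -> period-2 cycle (repeats step 6); tank 4 never drops to <=3
Tank 4 never reaches <=3 within 15 steps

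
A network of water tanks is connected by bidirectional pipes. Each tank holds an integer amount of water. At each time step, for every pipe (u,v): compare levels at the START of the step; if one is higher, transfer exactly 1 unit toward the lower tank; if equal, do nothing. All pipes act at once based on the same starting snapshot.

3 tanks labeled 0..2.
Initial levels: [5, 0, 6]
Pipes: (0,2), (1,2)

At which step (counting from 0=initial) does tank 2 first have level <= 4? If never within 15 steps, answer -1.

Answer: 1

Derivation:
Step 1: flows [2->0,2->1] -> levels [6 1 4]
Tank 2 first reaches <=4 at step 1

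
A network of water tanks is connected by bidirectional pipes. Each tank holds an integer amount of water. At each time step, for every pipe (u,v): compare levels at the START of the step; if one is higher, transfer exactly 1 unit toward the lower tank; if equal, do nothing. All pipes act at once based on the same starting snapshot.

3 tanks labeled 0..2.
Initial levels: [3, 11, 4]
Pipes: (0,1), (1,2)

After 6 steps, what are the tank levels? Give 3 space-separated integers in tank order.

Step 1: flows [1->0,1->2] -> levels [4 9 5]
Step 2: flows [1->0,1->2] -> levels [5 7 6]
Step 3: flows [1->0,1->2] -> levels [6 5 7]
Step 4: flows [0->1,2->1] -> levels [5 7 6]
  -> period-2 cycle: step 4 state = step 2 state
  -> state at step 6: (6-2) mod 2 = 0, same as step 2 -> [5 7 6]

Answer: 5 7 6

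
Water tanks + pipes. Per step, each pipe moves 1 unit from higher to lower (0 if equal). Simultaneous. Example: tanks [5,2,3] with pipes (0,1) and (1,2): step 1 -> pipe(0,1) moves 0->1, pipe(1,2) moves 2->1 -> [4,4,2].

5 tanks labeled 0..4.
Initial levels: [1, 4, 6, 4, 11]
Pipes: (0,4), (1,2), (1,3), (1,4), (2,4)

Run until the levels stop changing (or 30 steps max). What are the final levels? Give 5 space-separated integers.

Answer: 5 7 5 5 4

Derivation:
Step 1: flows [4->0,2->1,1=3,4->1,4->2] -> levels [2 6 6 4 8]
Step 2: flows [4->0,1=2,1->3,4->1,4->2] -> levels [3 6 7 5 5]
Step 3: flows [4->0,2->1,1->3,1->4,2->4] -> levels [4 5 5 6 6]
Step 4: flows [4->0,1=2,3->1,4->1,4->2] -> levels [5 7 6 5 3]
Step 5: flows [0->4,1->2,1->3,1->4,2->4] -> levels [4 4 6 6 6]
Step 6: flows [4->0,2->1,3->1,4->1,2=4] -> levels [5 7 5 5 4]
Step 7: flows [0->4,1->2,1->3,1->4,2->4] -> levels [4 4 5 6 7]
Step 8: flows [4->0,2->1,3->1,4->1,4->2] -> levels [5 7 5 5 4]
  -> period-2 cycle: step 8 state = step 6 state; never stabilizes
  -> state at step 30: (30-6) mod 2 = 0, same as step 6 -> [5 7 5 5 4]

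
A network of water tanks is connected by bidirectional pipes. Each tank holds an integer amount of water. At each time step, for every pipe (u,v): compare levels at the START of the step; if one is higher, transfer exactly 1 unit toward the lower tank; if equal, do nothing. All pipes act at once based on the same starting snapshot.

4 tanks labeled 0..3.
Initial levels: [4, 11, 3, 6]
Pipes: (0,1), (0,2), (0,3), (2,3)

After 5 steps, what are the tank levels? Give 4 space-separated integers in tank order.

Answer: 6 6 7 5

Derivation:
Step 1: flows [1->0,0->2,3->0,3->2] -> levels [5 10 5 4]
Step 2: flows [1->0,0=2,0->3,2->3] -> levels [5 9 4 6]
Step 3: flows [1->0,0->2,3->0,3->2] -> levels [6 8 6 4]
Step 4: flows [1->0,0=2,0->3,2->3] -> levels [6 7 5 6]
Step 5: flows [1->0,0->2,0=3,3->2] -> levels [6 6 7 5]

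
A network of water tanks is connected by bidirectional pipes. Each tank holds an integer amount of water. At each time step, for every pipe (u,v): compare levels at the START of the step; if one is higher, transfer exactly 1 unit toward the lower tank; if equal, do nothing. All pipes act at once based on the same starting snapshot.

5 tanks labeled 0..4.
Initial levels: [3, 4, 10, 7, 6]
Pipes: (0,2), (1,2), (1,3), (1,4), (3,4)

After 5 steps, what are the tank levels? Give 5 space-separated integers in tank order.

Answer: 6 8 5 5 6

Derivation:
Step 1: flows [2->0,2->1,3->1,4->1,3->4] -> levels [4 7 8 5 6]
Step 2: flows [2->0,2->1,1->3,1->4,4->3] -> levels [5 6 6 7 6]
Step 3: flows [2->0,1=2,3->1,1=4,3->4] -> levels [6 7 5 5 7]
Step 4: flows [0->2,1->2,1->3,1=4,4->3] -> levels [5 5 7 7 6]
Step 5: flows [2->0,2->1,3->1,4->1,3->4] -> levels [6 8 5 5 6]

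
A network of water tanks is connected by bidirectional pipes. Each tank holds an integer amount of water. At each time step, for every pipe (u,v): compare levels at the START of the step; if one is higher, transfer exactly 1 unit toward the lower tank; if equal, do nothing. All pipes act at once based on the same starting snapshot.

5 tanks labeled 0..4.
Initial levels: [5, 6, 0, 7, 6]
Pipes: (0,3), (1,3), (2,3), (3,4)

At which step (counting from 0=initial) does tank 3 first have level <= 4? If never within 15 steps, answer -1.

Step 1: flows [3->0,3->1,3->2,3->4] -> levels [6 7 1 3 7]
Tank 3 first reaches <=4 at step 1

Answer: 1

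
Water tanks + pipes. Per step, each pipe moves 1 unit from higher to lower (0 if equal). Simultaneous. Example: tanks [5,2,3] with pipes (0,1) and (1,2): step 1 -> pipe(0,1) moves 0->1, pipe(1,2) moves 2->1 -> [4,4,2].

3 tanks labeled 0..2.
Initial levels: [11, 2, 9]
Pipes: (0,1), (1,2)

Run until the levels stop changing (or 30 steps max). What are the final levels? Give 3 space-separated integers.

Step 1: flows [0->1,2->1] -> levels [10 4 8]
Step 2: flows [0->1,2->1] -> levels [9 6 7]
Step 3: flows [0->1,2->1] -> levels [8 8 6]
Step 4: flows [0=1,1->2] -> levels [8 7 7]
Step 5: flows [0->1,1=2] -> levels [7 8 7]
Step 6: flows [1->0,1->2] -> levels [8 6 8]
Step 7: flows [0->1,2->1] -> levels [7 8 7]
  -> period-2 cycle: step 7 state = step 5 state; never stabilizes
  -> state at step 30: (30-5) mod 2 = 1, same as step 6 -> [8 6 8]

Answer: 8 6 8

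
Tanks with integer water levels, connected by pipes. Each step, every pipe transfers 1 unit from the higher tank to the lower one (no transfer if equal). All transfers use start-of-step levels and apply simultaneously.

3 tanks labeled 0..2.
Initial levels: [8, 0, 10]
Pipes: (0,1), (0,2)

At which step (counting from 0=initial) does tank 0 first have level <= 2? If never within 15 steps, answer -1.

Step 1: flows [0->1,2->0] -> levels [8 1 9]
Step 2: flows [0->1,2->0] -> levels [8 2 8]
Step 3: flows [0->1,0=2] -> levels [7 3 8]
Step 4: flows [0->1,2->0] -> levels [7 4 7]
Step 5: flows [0->1,0=2] -> levels [6 5 7]
Step 6: flows [0->1,2->0] -> levels [6 6 6]
Step 7: flows [0=1,0=2] -> levels [6 6 6]
  -> stable; tank 0 stays at 6 > 2
Tank 0 never reaches <=2 within 15 steps

Answer: -1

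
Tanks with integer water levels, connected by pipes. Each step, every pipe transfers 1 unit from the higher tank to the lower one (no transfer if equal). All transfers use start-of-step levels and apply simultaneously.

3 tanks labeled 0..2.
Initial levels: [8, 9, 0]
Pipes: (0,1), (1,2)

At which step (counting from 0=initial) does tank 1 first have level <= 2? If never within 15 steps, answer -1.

Answer: -1

Derivation:
Step 1: flows [1->0,1->2] -> levels [9 7 1]
Step 2: flows [0->1,1->2] -> levels [8 7 2]
Step 3: flows [0->1,1->2] -> levels [7 7 3]
Step 4: flows [0=1,1->2] -> levels [7 6 4]
Step 5: flows [0->1,1->2] -> levels [6 6 5]
Step 6: flows [0=1,1->2] -> levels [6 5 6]
Step 7: flows [0->1,2->1] -> levels [5 7 5]
Step 8: flows [1->0,1->2] -> levels [6 5 6]
  -> period-2 cycle (repeats step 6); tank 1 never drops to <=2
Tank 1 never reaches <=2 within 15 steps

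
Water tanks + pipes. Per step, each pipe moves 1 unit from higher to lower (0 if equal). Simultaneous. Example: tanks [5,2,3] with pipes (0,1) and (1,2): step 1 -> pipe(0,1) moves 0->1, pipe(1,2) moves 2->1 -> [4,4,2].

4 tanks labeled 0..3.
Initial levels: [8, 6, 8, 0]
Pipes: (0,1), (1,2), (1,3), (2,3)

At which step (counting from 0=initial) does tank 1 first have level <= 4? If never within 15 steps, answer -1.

Answer: 6

Derivation:
Step 1: flows [0->1,2->1,1->3,2->3] -> levels [7 7 6 2]
Step 2: flows [0=1,1->2,1->3,2->3] -> levels [7 5 6 4]
Step 3: flows [0->1,2->1,1->3,2->3] -> levels [6 6 4 6]
Step 4: flows [0=1,1->2,1=3,3->2] -> levels [6 5 6 5]
Step 5: flows [0->1,2->1,1=3,2->3] -> levels [5 7 4 6]
Step 6: flows [1->0,1->2,1->3,3->2] -> levels [6 4 6 6]
Tank 1 first reaches <=4 at step 6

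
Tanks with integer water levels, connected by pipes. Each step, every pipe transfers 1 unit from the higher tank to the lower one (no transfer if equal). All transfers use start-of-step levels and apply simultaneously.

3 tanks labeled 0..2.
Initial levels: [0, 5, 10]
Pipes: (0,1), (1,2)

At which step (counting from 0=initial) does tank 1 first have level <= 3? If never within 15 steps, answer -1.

Step 1: flows [1->0,2->1] -> levels [1 5 9]
Step 2: flows [1->0,2->1] -> levels [2 5 8]
Step 3: flows [1->0,2->1] -> levels [3 5 7]
Step 4: flows [1->0,2->1] -> levels [4 5 6]
Step 5: flows [1->0,2->1] -> levels [5 5 5]
Step 6: flows [0=1,1=2] -> levels [5 5 5]
  -> stable; tank 1 stays at 5 > 3
Tank 1 never reaches <=3 within 15 steps

Answer: -1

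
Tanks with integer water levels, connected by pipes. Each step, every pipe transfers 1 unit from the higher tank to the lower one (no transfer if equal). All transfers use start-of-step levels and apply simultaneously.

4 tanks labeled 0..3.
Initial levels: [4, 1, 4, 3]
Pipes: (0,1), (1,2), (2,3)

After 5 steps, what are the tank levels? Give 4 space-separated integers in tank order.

Answer: 2 4 2 4

Derivation:
Step 1: flows [0->1,2->1,2->3] -> levels [3 3 2 4]
Step 2: flows [0=1,1->2,3->2] -> levels [3 2 4 3]
Step 3: flows [0->1,2->1,2->3] -> levels [2 4 2 4]
Step 4: flows [1->0,1->2,3->2] -> levels [3 2 4 3]
  -> period-2 cycle: step 4 state = step 2 state
  -> state at step 5: (5-2) mod 2 = 1, same as step 3 -> [2 4 2 4]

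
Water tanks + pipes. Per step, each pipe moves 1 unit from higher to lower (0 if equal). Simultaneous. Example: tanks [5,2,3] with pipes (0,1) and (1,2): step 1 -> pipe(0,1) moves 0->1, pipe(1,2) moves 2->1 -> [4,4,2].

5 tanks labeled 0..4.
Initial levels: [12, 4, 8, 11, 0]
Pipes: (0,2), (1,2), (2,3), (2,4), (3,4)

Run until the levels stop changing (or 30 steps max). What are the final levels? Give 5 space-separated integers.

Answer: 8 6 9 6 6

Derivation:
Step 1: flows [0->2,2->1,3->2,2->4,3->4] -> levels [11 5 8 9 2]
Step 2: flows [0->2,2->1,3->2,2->4,3->4] -> levels [10 6 8 7 4]
Step 3: flows [0->2,2->1,2->3,2->4,3->4] -> levels [9 7 6 7 6]
Step 4: flows [0->2,1->2,3->2,2=4,3->4] -> levels [8 6 9 5 7]
Step 5: flows [2->0,2->1,2->3,2->4,4->3] -> levels [9 7 5 7 7]
Step 6: flows [0->2,1->2,3->2,4->2,3=4] -> levels [8 6 9 6 6]
Step 7: flows [2->0,2->1,2->3,2->4,3=4] -> levels [9 7 5 7 7]
  -> period-2 cycle: step 7 state = step 5 state; never stabilizes
  -> state at step 30: (30-5) mod 2 = 1, same as step 6 -> [8 6 9 6 6]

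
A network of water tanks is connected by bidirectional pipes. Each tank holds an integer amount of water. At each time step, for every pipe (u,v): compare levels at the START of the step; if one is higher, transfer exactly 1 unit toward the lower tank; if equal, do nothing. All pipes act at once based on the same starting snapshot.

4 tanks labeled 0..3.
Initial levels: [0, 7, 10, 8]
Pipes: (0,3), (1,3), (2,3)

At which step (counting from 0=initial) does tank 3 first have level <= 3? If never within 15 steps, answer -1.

Answer: -1

Derivation:
Step 1: flows [3->0,3->1,2->3] -> levels [1 8 9 7]
Step 2: flows [3->0,1->3,2->3] -> levels [2 7 8 8]
Step 3: flows [3->0,3->1,2=3] -> levels [3 8 8 6]
Step 4: flows [3->0,1->3,2->3] -> levels [4 7 7 7]
Step 5: flows [3->0,1=3,2=3] -> levels [5 7 7 6]
Step 6: flows [3->0,1->3,2->3] -> levels [6 6 6 7]
Step 7: flows [3->0,3->1,3->2] -> levels [7 7 7 4]
Step 8: flows [0->3,1->3,2->3] -> levels [6 6 6 7]
  -> period-2 cycle (repeats step 6); tank 3 never drops to <=3
Tank 3 never reaches <=3 within 15 steps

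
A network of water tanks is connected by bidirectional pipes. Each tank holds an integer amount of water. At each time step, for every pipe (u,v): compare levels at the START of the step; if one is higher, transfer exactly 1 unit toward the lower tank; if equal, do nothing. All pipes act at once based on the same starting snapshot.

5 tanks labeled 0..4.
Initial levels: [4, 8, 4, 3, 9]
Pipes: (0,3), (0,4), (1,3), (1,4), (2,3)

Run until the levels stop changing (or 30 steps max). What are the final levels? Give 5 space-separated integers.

Answer: 5 5 6 5 7

Derivation:
Step 1: flows [0->3,4->0,1->3,4->1,2->3] -> levels [4 8 3 6 7]
Step 2: flows [3->0,4->0,1->3,1->4,3->2] -> levels [6 6 4 5 7]
Step 3: flows [0->3,4->0,1->3,4->1,3->2] -> levels [6 6 5 6 5]
Step 4: flows [0=3,0->4,1=3,1->4,3->2] -> levels [5 5 6 5 7]
Step 5: flows [0=3,4->0,1=3,4->1,2->3] -> levels [6 6 5 6 5]
  -> period-2 cycle: step 5 state = step 3 state; never stabilizes
  -> state at step 30: (30-3) mod 2 = 1, same as step 4 -> [5 5 6 5 7]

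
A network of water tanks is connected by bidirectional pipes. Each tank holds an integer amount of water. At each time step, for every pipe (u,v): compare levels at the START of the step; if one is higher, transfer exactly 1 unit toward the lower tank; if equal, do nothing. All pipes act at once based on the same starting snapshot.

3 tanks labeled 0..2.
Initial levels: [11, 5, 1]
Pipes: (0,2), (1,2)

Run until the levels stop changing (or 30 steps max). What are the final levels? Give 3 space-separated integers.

Answer: 6 6 5

Derivation:
Step 1: flows [0->2,1->2] -> levels [10 4 3]
Step 2: flows [0->2,1->2] -> levels [9 3 5]
Step 3: flows [0->2,2->1] -> levels [8 4 5]
Step 4: flows [0->2,2->1] -> levels [7 5 5]
Step 5: flows [0->2,1=2] -> levels [6 5 6]
Step 6: flows [0=2,2->1] -> levels [6 6 5]
Step 7: flows [0->2,1->2] -> levels [5 5 7]
Step 8: flows [2->0,2->1] -> levels [6 6 5]
  -> period-2 cycle: step 8 state = step 6 state; never stabilizes
  -> state at step 30: (30-6) mod 2 = 0, same as step 6 -> [6 6 5]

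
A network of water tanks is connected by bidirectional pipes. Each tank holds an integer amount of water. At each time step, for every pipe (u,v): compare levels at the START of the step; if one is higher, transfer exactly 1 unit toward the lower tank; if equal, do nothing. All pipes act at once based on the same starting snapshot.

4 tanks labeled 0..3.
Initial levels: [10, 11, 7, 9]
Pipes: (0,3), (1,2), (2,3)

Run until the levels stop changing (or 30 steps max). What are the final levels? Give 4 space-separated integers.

Answer: 10 9 10 8

Derivation:
Step 1: flows [0->3,1->2,3->2] -> levels [9 10 9 9]
Step 2: flows [0=3,1->2,2=3] -> levels [9 9 10 9]
Step 3: flows [0=3,2->1,2->3] -> levels [9 10 8 10]
Step 4: flows [3->0,1->2,3->2] -> levels [10 9 10 8]
Step 5: flows [0->3,2->1,2->3] -> levels [9 10 8 10]
  -> period-2 cycle: step 5 state = step 3 state; never stabilizes
  -> state at step 30: (30-3) mod 2 = 1, same as step 4 -> [10 9 10 8]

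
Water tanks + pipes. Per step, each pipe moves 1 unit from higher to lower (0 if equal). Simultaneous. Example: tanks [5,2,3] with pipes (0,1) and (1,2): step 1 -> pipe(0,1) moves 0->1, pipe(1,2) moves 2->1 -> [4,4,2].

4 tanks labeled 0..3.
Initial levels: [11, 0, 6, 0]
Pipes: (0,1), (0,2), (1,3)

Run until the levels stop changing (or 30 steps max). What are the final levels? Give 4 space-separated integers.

Step 1: flows [0->1,0->2,1=3] -> levels [9 1 7 0]
Step 2: flows [0->1,0->2,1->3] -> levels [7 1 8 1]
Step 3: flows [0->1,2->0,1=3] -> levels [7 2 7 1]
Step 4: flows [0->1,0=2,1->3] -> levels [6 2 7 2]
Step 5: flows [0->1,2->0,1=3] -> levels [6 3 6 2]
Step 6: flows [0->1,0=2,1->3] -> levels [5 3 6 3]
Step 7: flows [0->1,2->0,1=3] -> levels [5 4 5 3]
Step 8: flows [0->1,0=2,1->3] -> levels [4 4 5 4]
Step 9: flows [0=1,2->0,1=3] -> levels [5 4 4 4]
Step 10: flows [0->1,0->2,1=3] -> levels [3 5 5 4]
Step 11: flows [1->0,2->0,1->3] -> levels [5 3 4 5]
Step 12: flows [0->1,0->2,3->1] -> levels [3 5 5 4]
  -> period-2 cycle: step 12 state = step 10 state; never stabilizes
  -> state at step 30: (30-10) mod 2 = 0, same as step 10 -> [3 5 5 4]

Answer: 3 5 5 4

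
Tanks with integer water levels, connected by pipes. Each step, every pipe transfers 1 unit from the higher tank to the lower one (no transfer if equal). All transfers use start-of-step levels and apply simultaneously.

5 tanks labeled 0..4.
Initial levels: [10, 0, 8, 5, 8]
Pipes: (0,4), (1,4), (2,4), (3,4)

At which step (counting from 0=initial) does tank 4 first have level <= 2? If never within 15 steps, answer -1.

Answer: -1

Derivation:
Step 1: flows [0->4,4->1,2=4,4->3] -> levels [9 1 8 6 7]
Step 2: flows [0->4,4->1,2->4,4->3] -> levels [8 2 7 7 7]
Step 3: flows [0->4,4->1,2=4,3=4] -> levels [7 3 7 7 7]
Step 4: flows [0=4,4->1,2=4,3=4] -> levels [7 4 7 7 6]
Step 5: flows [0->4,4->1,2->4,3->4] -> levels [6 5 6 6 8]
Step 6: flows [4->0,4->1,4->2,4->3] -> levels [7 6 7 7 4]
Step 7: flows [0->4,1->4,2->4,3->4] -> levels [6 5 6 6 8]
  -> period-2 cycle (repeats step 5); tank 4 never drops to <=2
Tank 4 never reaches <=2 within 15 steps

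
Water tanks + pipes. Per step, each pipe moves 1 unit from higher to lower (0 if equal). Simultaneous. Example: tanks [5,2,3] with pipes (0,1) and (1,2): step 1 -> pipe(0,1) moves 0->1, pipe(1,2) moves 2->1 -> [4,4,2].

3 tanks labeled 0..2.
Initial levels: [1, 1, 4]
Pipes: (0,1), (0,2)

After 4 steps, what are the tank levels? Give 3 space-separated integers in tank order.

Answer: 2 2 2

Derivation:
Step 1: flows [0=1,2->0] -> levels [2 1 3]
Step 2: flows [0->1,2->0] -> levels [2 2 2]
Step 3: flows [0=1,0=2] -> levels [2 2 2]
  -> stable; steps 4..4 unchanged -> [2 2 2]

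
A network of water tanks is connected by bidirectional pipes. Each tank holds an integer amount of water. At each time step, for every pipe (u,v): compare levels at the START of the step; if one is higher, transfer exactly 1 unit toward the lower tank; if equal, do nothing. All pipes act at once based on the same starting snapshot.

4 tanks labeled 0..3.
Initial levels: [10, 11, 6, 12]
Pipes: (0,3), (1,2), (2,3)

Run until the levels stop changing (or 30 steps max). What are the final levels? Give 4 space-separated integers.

Answer: 10 9 11 9

Derivation:
Step 1: flows [3->0,1->2,3->2] -> levels [11 10 8 10]
Step 2: flows [0->3,1->2,3->2] -> levels [10 9 10 10]
Step 3: flows [0=3,2->1,2=3] -> levels [10 10 9 10]
Step 4: flows [0=3,1->2,3->2] -> levels [10 9 11 9]
Step 5: flows [0->3,2->1,2->3] -> levels [9 10 9 11]
Step 6: flows [3->0,1->2,3->2] -> levels [10 9 11 9]
  -> period-2 cycle: step 6 state = step 4 state; never stabilizes
  -> state at step 30: (30-4) mod 2 = 0, same as step 4 -> [10 9 11 9]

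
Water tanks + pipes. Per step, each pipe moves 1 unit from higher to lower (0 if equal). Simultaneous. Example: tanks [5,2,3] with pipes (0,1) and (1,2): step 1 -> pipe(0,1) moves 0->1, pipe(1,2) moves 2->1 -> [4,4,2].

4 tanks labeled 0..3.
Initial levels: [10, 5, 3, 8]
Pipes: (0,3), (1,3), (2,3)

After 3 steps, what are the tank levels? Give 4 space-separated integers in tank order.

Answer: 7 6 6 7

Derivation:
Step 1: flows [0->3,3->1,3->2] -> levels [9 6 4 7]
Step 2: flows [0->3,3->1,3->2] -> levels [8 7 5 6]
Step 3: flows [0->3,1->3,3->2] -> levels [7 6 6 7]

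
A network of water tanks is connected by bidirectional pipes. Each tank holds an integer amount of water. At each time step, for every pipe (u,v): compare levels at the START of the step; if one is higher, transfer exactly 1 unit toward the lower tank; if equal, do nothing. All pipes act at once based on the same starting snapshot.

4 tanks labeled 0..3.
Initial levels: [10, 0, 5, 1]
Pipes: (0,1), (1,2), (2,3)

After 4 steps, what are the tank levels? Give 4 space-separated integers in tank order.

Answer: 6 4 3 3

Derivation:
Step 1: flows [0->1,2->1,2->3] -> levels [9 2 3 2]
Step 2: flows [0->1,2->1,2->3] -> levels [8 4 1 3]
Step 3: flows [0->1,1->2,3->2] -> levels [7 4 3 2]
Step 4: flows [0->1,1->2,2->3] -> levels [6 4 3 3]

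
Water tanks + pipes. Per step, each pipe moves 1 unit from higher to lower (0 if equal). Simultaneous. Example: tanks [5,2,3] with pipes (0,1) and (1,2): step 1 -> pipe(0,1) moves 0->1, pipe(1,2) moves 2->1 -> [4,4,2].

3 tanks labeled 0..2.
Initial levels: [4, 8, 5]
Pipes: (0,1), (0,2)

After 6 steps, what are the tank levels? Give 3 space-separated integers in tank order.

Answer: 7 5 5

Derivation:
Step 1: flows [1->0,2->0] -> levels [6 7 4]
Step 2: flows [1->0,0->2] -> levels [6 6 5]
Step 3: flows [0=1,0->2] -> levels [5 6 6]
Step 4: flows [1->0,2->0] -> levels [7 5 5]
Step 5: flows [0->1,0->2] -> levels [5 6 6]
  -> period-2 cycle: step 5 state = step 3 state
  -> state at step 6: (6-3) mod 2 = 1, same as step 4 -> [7 5 5]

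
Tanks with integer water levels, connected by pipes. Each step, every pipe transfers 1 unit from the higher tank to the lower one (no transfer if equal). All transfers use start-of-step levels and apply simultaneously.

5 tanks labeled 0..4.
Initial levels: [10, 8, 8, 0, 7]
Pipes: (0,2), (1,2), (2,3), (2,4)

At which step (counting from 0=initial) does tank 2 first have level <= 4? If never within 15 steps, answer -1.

Step 1: flows [0->2,1=2,2->3,2->4] -> levels [9 8 7 1 8]
Step 2: flows [0->2,1->2,2->3,4->2] -> levels [8 7 9 2 7]
Step 3: flows [2->0,2->1,2->3,2->4] -> levels [9 8 5 3 8]
Step 4: flows [0->2,1->2,2->3,4->2] -> levels [8 7 7 4 7]
Step 5: flows [0->2,1=2,2->3,2=4] -> levels [7 7 7 5 7]
Step 6: flows [0=2,1=2,2->3,2=4] -> levels [7 7 6 6 7]
Step 7: flows [0->2,1->2,2=3,4->2] -> levels [6 6 9 6 6]
Step 8: flows [2->0,2->1,2->3,2->4] -> levels [7 7 5 7 7]
Step 9: flows [0->2,1->2,3->2,4->2] -> levels [6 6 9 6 6]
  -> period-2 cycle (repeats step 7); tank 2 never drops to <=4
Tank 2 never reaches <=4 within 15 steps

Answer: -1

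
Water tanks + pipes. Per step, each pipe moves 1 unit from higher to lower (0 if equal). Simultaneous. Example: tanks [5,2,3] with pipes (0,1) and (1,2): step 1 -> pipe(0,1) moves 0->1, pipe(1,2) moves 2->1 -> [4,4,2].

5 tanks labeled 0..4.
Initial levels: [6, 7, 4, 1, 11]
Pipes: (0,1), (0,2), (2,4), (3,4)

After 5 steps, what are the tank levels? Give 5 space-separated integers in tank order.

Answer: 7 6 5 5 6

Derivation:
Step 1: flows [1->0,0->2,4->2,4->3] -> levels [6 6 6 2 9]
Step 2: flows [0=1,0=2,4->2,4->3] -> levels [6 6 7 3 7]
Step 3: flows [0=1,2->0,2=4,4->3] -> levels [7 6 6 4 6]
Step 4: flows [0->1,0->2,2=4,4->3] -> levels [5 7 7 5 5]
Step 5: flows [1->0,2->0,2->4,3=4] -> levels [7 6 5 5 6]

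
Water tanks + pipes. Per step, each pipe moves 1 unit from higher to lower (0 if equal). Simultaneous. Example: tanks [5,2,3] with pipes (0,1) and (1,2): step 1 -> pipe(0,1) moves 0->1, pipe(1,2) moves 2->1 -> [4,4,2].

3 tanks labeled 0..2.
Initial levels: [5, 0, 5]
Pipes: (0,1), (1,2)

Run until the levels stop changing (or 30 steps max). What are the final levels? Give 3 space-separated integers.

Answer: 3 4 3

Derivation:
Step 1: flows [0->1,2->1] -> levels [4 2 4]
Step 2: flows [0->1,2->1] -> levels [3 4 3]
Step 3: flows [1->0,1->2] -> levels [4 2 4]
  -> period-2 cycle: step 3 state = step 1 state; never stabilizes
  -> state at step 30: (30-1) mod 2 = 1, same as step 2 -> [3 4 3]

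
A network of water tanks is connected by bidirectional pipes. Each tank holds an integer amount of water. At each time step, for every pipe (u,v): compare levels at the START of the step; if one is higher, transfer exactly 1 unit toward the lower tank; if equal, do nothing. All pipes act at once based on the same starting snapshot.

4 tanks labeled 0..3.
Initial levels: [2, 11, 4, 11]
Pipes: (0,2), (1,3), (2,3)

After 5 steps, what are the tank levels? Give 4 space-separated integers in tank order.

Step 1: flows [2->0,1=3,3->2] -> levels [3 11 4 10]
Step 2: flows [2->0,1->3,3->2] -> levels [4 10 4 10]
Step 3: flows [0=2,1=3,3->2] -> levels [4 10 5 9]
Step 4: flows [2->0,1->3,3->2] -> levels [5 9 5 9]
Step 5: flows [0=2,1=3,3->2] -> levels [5 9 6 8]

Answer: 5 9 6 8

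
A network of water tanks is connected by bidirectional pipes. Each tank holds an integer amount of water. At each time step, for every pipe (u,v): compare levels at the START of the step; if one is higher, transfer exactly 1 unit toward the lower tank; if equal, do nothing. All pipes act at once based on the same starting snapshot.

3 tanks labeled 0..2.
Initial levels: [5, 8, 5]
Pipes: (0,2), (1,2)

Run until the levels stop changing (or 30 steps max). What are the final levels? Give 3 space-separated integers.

Step 1: flows [0=2,1->2] -> levels [5 7 6]
Step 2: flows [2->0,1->2] -> levels [6 6 6]
Step 3: flows [0=2,1=2] -> levels [6 6 6]
  -> stable (no change)

Answer: 6 6 6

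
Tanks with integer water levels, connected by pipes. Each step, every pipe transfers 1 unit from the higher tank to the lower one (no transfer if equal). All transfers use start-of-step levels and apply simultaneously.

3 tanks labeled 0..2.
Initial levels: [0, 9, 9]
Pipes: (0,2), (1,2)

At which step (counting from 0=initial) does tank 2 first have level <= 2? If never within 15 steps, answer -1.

Answer: -1

Derivation:
Step 1: flows [2->0,1=2] -> levels [1 9 8]
Step 2: flows [2->0,1->2] -> levels [2 8 8]
Step 3: flows [2->0,1=2] -> levels [3 8 7]
Step 4: flows [2->0,1->2] -> levels [4 7 7]
Step 5: flows [2->0,1=2] -> levels [5 7 6]
Step 6: flows [2->0,1->2] -> levels [6 6 6]
Step 7: flows [0=2,1=2] -> levels [6 6 6]
  -> stable; tank 2 stays at 6 > 2
Tank 2 never reaches <=2 within 15 steps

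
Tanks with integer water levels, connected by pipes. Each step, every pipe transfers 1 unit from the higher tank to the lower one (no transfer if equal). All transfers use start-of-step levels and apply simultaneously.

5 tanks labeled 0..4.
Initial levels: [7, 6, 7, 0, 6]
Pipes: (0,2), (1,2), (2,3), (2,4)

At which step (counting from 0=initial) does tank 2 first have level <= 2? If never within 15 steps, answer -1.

Answer: -1

Derivation:
Step 1: flows [0=2,2->1,2->3,2->4] -> levels [7 7 4 1 7]
Step 2: flows [0->2,1->2,2->3,4->2] -> levels [6 6 6 2 6]
Step 3: flows [0=2,1=2,2->3,2=4] -> levels [6 6 5 3 6]
Step 4: flows [0->2,1->2,2->3,4->2] -> levels [5 5 7 4 5]
Step 5: flows [2->0,2->1,2->3,2->4] -> levels [6 6 3 5 6]
Step 6: flows [0->2,1->2,3->2,4->2] -> levels [5 5 7 4 5]
  -> period-2 cycle (repeats step 4); tank 2 never drops to <=2
Tank 2 never reaches <=2 within 15 steps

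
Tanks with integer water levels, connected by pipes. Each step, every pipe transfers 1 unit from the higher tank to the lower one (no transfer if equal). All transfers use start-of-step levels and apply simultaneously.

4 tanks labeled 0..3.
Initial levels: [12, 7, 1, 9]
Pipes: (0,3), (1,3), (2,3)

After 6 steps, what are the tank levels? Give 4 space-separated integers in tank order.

Answer: 7 7 7 8

Derivation:
Step 1: flows [0->3,3->1,3->2] -> levels [11 8 2 8]
Step 2: flows [0->3,1=3,3->2] -> levels [10 8 3 8]
Step 3: flows [0->3,1=3,3->2] -> levels [9 8 4 8]
Step 4: flows [0->3,1=3,3->2] -> levels [8 8 5 8]
Step 5: flows [0=3,1=3,3->2] -> levels [8 8 6 7]
Step 6: flows [0->3,1->3,3->2] -> levels [7 7 7 8]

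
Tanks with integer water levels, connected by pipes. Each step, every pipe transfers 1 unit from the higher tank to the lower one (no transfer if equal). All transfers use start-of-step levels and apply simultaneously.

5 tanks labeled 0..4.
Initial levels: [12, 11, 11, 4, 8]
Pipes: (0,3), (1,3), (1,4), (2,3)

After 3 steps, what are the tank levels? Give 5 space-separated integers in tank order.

Step 1: flows [0->3,1->3,1->4,2->3] -> levels [11 9 10 7 9]
Step 2: flows [0->3,1->3,1=4,2->3] -> levels [10 8 9 10 9]
Step 3: flows [0=3,3->1,4->1,3->2] -> levels [10 10 10 8 8]

Answer: 10 10 10 8 8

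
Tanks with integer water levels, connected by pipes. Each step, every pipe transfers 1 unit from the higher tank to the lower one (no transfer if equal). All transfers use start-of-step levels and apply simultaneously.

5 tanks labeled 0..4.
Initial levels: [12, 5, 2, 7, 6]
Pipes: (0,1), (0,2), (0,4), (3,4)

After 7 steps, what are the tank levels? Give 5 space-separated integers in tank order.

Step 1: flows [0->1,0->2,0->4,3->4] -> levels [9 6 3 6 8]
Step 2: flows [0->1,0->2,0->4,4->3] -> levels [6 7 4 7 8]
Step 3: flows [1->0,0->2,4->0,4->3] -> levels [7 6 5 8 6]
Step 4: flows [0->1,0->2,0->4,3->4] -> levels [4 7 6 7 8]
Step 5: flows [1->0,2->0,4->0,4->3] -> levels [7 6 5 8 6]
  -> period-2 cycle: step 5 state = step 3 state
  -> state at step 7: (7-3) mod 2 = 0, same as step 3 -> [7 6 5 8 6]

Answer: 7 6 5 8 6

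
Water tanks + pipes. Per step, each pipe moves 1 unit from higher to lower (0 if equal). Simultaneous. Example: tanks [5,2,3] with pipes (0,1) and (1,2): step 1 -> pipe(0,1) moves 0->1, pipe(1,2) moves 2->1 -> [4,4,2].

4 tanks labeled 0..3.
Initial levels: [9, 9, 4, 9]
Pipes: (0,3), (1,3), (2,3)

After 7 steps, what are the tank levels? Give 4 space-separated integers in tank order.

Answer: 9 9 7 6

Derivation:
Step 1: flows [0=3,1=3,3->2] -> levels [9 9 5 8]
Step 2: flows [0->3,1->3,3->2] -> levels [8 8 6 9]
Step 3: flows [3->0,3->1,3->2] -> levels [9 9 7 6]
Step 4: flows [0->3,1->3,2->3] -> levels [8 8 6 9]
  -> period-2 cycle: step 4 state = step 2 state
  -> state at step 7: (7-2) mod 2 = 1, same as step 3 -> [9 9 7 6]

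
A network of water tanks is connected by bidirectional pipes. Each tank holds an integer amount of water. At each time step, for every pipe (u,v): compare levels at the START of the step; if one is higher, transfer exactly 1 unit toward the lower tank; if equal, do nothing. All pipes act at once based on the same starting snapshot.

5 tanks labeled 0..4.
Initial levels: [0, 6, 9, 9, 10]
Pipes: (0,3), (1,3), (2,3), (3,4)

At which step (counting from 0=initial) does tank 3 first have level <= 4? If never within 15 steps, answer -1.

Answer: 7

Derivation:
Step 1: flows [3->0,3->1,2=3,4->3] -> levels [1 7 9 8 9]
Step 2: flows [3->0,3->1,2->3,4->3] -> levels [2 8 8 8 8]
Step 3: flows [3->0,1=3,2=3,3=4] -> levels [3 8 8 7 8]
Step 4: flows [3->0,1->3,2->3,4->3] -> levels [4 7 7 9 7]
Step 5: flows [3->0,3->1,3->2,3->4] -> levels [5 8 8 5 8]
Step 6: flows [0=3,1->3,2->3,4->3] -> levels [5 7 7 8 7]
Step 7: flows [3->0,3->1,3->2,3->4] -> levels [6 8 8 4 8]
Tank 3 first reaches <=4 at step 7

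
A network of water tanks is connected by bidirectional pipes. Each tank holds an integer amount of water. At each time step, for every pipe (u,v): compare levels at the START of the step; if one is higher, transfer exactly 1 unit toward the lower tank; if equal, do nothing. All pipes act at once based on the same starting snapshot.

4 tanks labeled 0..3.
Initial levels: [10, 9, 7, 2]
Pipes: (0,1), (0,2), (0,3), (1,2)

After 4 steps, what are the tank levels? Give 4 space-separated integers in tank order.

Step 1: flows [0->1,0->2,0->3,1->2] -> levels [7 9 9 3]
Step 2: flows [1->0,2->0,0->3,1=2] -> levels [8 8 8 4]
Step 3: flows [0=1,0=2,0->3,1=2] -> levels [7 8 8 5]
Step 4: flows [1->0,2->0,0->3,1=2] -> levels [8 7 7 6]

Answer: 8 7 7 6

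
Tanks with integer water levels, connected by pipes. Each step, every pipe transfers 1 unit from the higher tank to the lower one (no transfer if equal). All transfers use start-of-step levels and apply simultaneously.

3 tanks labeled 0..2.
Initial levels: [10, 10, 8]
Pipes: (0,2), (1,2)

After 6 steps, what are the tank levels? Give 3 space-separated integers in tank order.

Answer: 10 10 8

Derivation:
Step 1: flows [0->2,1->2] -> levels [9 9 10]
Step 2: flows [2->0,2->1] -> levels [10 10 8]
  -> period-2 cycle: step 2 state = step 0 state
  -> state at step 6: (6-0) mod 2 = 0, same as step 0 -> [10 10 8]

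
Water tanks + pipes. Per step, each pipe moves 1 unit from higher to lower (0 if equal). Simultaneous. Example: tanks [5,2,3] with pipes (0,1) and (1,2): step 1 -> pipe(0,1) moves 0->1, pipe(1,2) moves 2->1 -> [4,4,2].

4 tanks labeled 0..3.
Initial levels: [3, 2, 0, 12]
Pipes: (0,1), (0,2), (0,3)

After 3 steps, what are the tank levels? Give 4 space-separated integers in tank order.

Step 1: flows [0->1,0->2,3->0] -> levels [2 3 1 11]
Step 2: flows [1->0,0->2,3->0] -> levels [3 2 2 10]
Step 3: flows [0->1,0->2,3->0] -> levels [2 3 3 9]

Answer: 2 3 3 9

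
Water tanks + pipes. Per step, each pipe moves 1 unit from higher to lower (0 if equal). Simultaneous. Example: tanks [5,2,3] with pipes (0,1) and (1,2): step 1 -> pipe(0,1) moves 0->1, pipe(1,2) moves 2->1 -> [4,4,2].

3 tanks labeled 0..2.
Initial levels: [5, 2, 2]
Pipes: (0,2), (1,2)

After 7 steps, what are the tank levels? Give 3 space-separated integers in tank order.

Step 1: flows [0->2,1=2] -> levels [4 2 3]
Step 2: flows [0->2,2->1] -> levels [3 3 3]
Step 3: flows [0=2,1=2] -> levels [3 3 3]
  -> stable; steps 4..7 unchanged -> [3 3 3]

Answer: 3 3 3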